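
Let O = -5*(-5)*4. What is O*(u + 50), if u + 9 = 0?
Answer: 4100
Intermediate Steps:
u = -9 (u = -9 + 0 = -9)
O = 100 (O = 25*4 = 100)
O*(u + 50) = 100*(-9 + 50) = 100*41 = 4100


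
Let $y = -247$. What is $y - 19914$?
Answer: $-20161$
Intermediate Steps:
$y - 19914 = -247 - 19914 = -20161$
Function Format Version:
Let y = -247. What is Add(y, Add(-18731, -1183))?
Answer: -20161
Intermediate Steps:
Add(y, Add(-18731, -1183)) = Add(-247, Add(-18731, -1183)) = Add(-247, -19914) = -20161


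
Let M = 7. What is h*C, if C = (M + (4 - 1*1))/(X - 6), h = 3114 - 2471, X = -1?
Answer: -6430/7 ≈ -918.57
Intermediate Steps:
h = 643
C = -10/7 (C = (7 + (4 - 1*1))/(-1 - 6) = (7 + (4 - 1))/(-7) = (7 + 3)*(-⅐) = 10*(-⅐) = -10/7 ≈ -1.4286)
h*C = 643*(-10/7) = -6430/7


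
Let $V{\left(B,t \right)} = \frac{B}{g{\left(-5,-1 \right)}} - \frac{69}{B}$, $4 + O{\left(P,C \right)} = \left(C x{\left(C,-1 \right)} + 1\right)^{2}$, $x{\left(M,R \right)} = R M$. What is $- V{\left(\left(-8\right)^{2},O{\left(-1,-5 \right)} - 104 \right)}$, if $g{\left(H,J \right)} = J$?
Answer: $\frac{4165}{64} \approx 65.078$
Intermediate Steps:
$x{\left(M,R \right)} = M R$
$O{\left(P,C \right)} = -4 + \left(1 - C^{2}\right)^{2}$ ($O{\left(P,C \right)} = -4 + \left(C C \left(-1\right) + 1\right)^{2} = -4 + \left(C \left(- C\right) + 1\right)^{2} = -4 + \left(- C^{2} + 1\right)^{2} = -4 + \left(1 - C^{2}\right)^{2}$)
$V{\left(B,t \right)} = - B - \frac{69}{B}$ ($V{\left(B,t \right)} = \frac{B}{-1} - \frac{69}{B} = B \left(-1\right) - \frac{69}{B} = - B - \frac{69}{B}$)
$- V{\left(\left(-8\right)^{2},O{\left(-1,-5 \right)} - 104 \right)} = - (- \left(-8\right)^{2} - \frac{69}{\left(-8\right)^{2}}) = - (\left(-1\right) 64 - \frac{69}{64}) = - (-64 - \frac{69}{64}) = \left(-1\right) \left(- \frac{4165}{64}\right) = \frac{4165}{64}$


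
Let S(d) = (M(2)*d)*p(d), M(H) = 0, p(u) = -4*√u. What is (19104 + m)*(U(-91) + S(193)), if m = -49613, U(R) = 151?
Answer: -4606859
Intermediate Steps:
S(d) = 0 (S(d) = (0*d)*(-4*√d) = 0*(-4*√d) = 0)
(19104 + m)*(U(-91) + S(193)) = (19104 - 49613)*(151 + 0) = -30509*151 = -4606859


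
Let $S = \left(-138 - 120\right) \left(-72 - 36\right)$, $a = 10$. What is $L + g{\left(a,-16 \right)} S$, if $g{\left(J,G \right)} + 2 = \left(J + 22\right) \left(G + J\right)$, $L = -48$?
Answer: $-5405664$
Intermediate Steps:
$S = 27864$ ($S = \left(-258\right) \left(-108\right) = 27864$)
$g{\left(J,G \right)} = -2 + \left(22 + J\right) \left(G + J\right)$ ($g{\left(J,G \right)} = -2 + \left(J + 22\right) \left(G + J\right) = -2 + \left(22 + J\right) \left(G + J\right)$)
$L + g{\left(a,-16 \right)} S = -48 + \left(-2 + 10^{2} + 22 \left(-16\right) + 22 \cdot 10 - 160\right) 27864 = -48 + \left(-2 + 100 - 352 + 220 - 160\right) 27864 = -48 - 5405616 = -5405664$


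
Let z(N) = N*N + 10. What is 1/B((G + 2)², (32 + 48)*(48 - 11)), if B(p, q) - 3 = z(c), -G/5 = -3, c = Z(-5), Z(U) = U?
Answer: 1/38 ≈ 0.026316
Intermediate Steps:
c = -5
z(N) = 10 + N² (z(N) = N² + 10 = 10 + N²)
G = 15 (G = -5*(-3) = 15)
B(p, q) = 38 (B(p, q) = 3 + (10 + (-5)²) = 3 + (10 + 25) = 3 + 35 = 38)
1/B((G + 2)², (32 + 48)*(48 - 11)) = 1/38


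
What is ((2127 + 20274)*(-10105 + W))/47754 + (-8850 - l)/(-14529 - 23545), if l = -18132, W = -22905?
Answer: -782070262538/50505161 ≈ -15485.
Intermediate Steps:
((2127 + 20274)*(-10105 + W))/47754 + (-8850 - l)/(-14529 - 23545) = ((2127 + 20274)*(-10105 - 22905))/47754 + (-8850 - 1*(-18132))/(-14529 - 23545) = (22401*(-33010))*(1/47754) + (-8850 + 18132)/(-38074) = -739457010*1/47754 + 9282*(-1/38074) = -41080945/2653 - 4641/19037 = -782070262538/50505161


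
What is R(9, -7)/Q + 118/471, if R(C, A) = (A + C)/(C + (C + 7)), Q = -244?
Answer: 359429/1436550 ≈ 0.25020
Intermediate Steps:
R(C, A) = (A + C)/(7 + 2*C) (R(C, A) = (A + C)/(C + (7 + C)) = (A + C)/(7 + 2*C))
R(9, -7)/Q + 118/471 = ((-7 + 9)/(7 + 2*9))/(-244) + 118/471 = (2/(7 + 18))*(-1/244) + 118*(1/471) = (2/25)*(-1/244) + 118/471 = -1/3050 + 118/471 = 359429/1436550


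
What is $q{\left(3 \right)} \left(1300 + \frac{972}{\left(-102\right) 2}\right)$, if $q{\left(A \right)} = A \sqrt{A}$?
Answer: $\frac{66057 \sqrt{3}}{17} \approx 6730.2$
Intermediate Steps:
$q{\left(A \right)} = A^{\frac{3}{2}}$
$q{\left(3 \right)} \left(1300 + \frac{972}{\left(-102\right) 2}\right) = 3^{\frac{3}{2}} \left(1300 + \frac{972}{\left(-102\right) 2}\right) = 3 \sqrt{3} \left(1300 + \frac{972}{-204}\right) = 3 \sqrt{3} \left(1300 + 972 \left(- \frac{1}{204}\right)\right) = 3 \sqrt{3} \left(1300 - \frac{81}{17}\right) = 3 \sqrt{3} \cdot \frac{22019}{17} = \frac{66057 \sqrt{3}}{17}$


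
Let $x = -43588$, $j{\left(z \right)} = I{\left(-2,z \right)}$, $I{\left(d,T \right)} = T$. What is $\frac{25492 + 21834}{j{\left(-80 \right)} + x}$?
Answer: $- \frac{23663}{21834} \approx -1.0838$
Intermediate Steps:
$j{\left(z \right)} = z$
$\frac{25492 + 21834}{j{\left(-80 \right)} + x} = \frac{25492 + 21834}{-80 - 43588} = \frac{47326}{-43668} = 47326 \left(- \frac{1}{43668}\right) = - \frac{23663}{21834}$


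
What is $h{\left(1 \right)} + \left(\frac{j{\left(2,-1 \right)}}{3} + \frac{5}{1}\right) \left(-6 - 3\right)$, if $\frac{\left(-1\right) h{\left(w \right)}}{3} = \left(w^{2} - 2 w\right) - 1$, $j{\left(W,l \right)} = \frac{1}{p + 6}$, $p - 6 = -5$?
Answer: $- \frac{276}{7} \approx -39.429$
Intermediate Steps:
$p = 1$ ($p = 6 - 5 = 1$)
$j{\left(W,l \right)} = \frac{1}{7}$ ($j{\left(W,l \right)} = \frac{1}{1 + 6} = \frac{1}{7}$)
$h{\left(w \right)} = 3 - 3 w^{2} + 6 w$ ($h{\left(w \right)} = - 3 \left(\left(w^{2} - 2 w\right) - 1\right) = - 3 \left(-1 + w^{2} - 2 w\right) = 3 - 3 w^{2} + 6 w$)
$h{\left(1 \right)} + \left(\frac{j{\left(2,-1 \right)}}{3} + \frac{5}{1}\right) \left(-6 - 3\right) = \left(3 - 3 \cdot 1^{2} + 6 \cdot 1\right) + \left(\frac{1}{7 \cdot 3} + \frac{5}{1}\right) \left(-6 - 3\right) = \left(3 - 3 + 6\right) + \left(\frac{1}{7} \cdot \frac{1}{3} + 5 \cdot 1\right) \left(-9\right) = \left(3 - 3 + 6\right) + \left(\frac{1}{21} + 5\right) \left(-9\right) = 6 + \frac{106}{21} \left(-9\right) = 6 - \frac{318}{7} = - \frac{276}{7}$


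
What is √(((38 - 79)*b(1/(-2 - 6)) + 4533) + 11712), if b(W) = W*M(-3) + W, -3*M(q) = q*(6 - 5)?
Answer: √65021/2 ≈ 127.50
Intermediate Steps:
M(q) = -q/3 (M(q) = -q*(6 - 5)/3 = -q/3)
b(W) = 2*W (b(W) = W*(-⅓*(-3)) + W = W*1 + W = W + W = 2*W)
√(((38 - 79)*b(1/(-2 - 6)) + 4533) + 11712) = √(((38 - 79)*(2/(-2 - 6)) + 4533) + 11712) = √((-82/(-8) + 4533) + 11712) = √((-82*(-1)/8 + 4533) + 11712) = √((-41*(-¼) + 4533) + 11712) = √((41/4 + 4533) + 11712) = √(18173/4 + 11712) = √(65021/4) = √65021/2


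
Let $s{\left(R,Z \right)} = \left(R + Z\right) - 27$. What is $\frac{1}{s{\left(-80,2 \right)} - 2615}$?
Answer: $- \frac{1}{2720} \approx -0.00036765$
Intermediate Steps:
$s{\left(R,Z \right)} = -27 + R + Z$
$\frac{1}{s{\left(-80,2 \right)} - 2615} = \frac{1}{\left(-27 - 80 + 2\right) - 2615} = \frac{1}{-105 - 2615} = \frac{1}{-2720} = - \frac{1}{2720}$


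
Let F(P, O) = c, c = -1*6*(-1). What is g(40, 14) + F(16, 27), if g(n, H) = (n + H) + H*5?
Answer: 130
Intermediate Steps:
g(n, H) = n + 6*H (g(n, H) = (H + n) + 5*H = n + 6*H)
c = 6 (c = -6*(-1) = 6)
F(P, O) = 6
g(40, 14) + F(16, 27) = (40 + 6*14) + 6 = (40 + 84) + 6 = 124 + 6 = 130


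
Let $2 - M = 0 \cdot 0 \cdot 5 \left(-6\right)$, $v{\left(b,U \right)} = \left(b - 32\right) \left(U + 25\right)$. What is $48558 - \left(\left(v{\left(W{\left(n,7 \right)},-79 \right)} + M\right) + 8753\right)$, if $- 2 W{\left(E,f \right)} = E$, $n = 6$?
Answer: $37913$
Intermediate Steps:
$W{\left(E,f \right)} = - \frac{E}{2}$
$v{\left(b,U \right)} = \left(-32 + b\right) \left(25 + U\right)$
$M = 2$ ($M = 2 - 0 \cdot 0 \cdot 5 \left(-6\right) = 2 - 0 \cdot 5 \left(-6\right) = 2 - 0 \left(-6\right) = 2 - 0 = 2 + 0 = 2$)
$48558 - \left(\left(v{\left(W{\left(n,7 \right)},-79 \right)} + M\right) + 8753\right) = 48558 - \left(\left(\left(-800 - -2528 + 25 \left(\left(- \frac{1}{2}\right) 6\right) - 79 \left(\left(- \frac{1}{2}\right) 6\right)\right) + 2\right) + 8753\right) = 48558 - \left(\left(\left(-800 + 2528 + 25 \left(-3\right) - -237\right) + 2\right) + 8753\right) = 48558 - \left(\left(\left(-800 + 2528 - 75 + 237\right) + 2\right) + 8753\right) = 48558 - \left(\left(1890 + 2\right) + 8753\right) = 48558 - \left(1892 + 8753\right) = 48558 - 10645 = 37913$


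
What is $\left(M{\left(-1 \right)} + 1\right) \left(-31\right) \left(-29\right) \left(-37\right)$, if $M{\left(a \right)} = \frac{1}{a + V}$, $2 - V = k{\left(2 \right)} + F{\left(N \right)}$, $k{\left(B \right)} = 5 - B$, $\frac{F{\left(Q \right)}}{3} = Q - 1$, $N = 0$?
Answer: $-66526$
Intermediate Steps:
$F{\left(Q \right)} = -3 + 3 Q$ ($F{\left(Q \right)} = 3 \left(Q - 1\right) = 3 \left(-1 + Q\right) = -3 + 3 Q$)
$V = 2$ ($V = 2 - \left(\left(5 - 2\right) + \left(-3 + 3 \cdot 0\right)\right) = 2 - \left(\left(5 - 2\right) + \left(-3 + 0\right)\right) = 2 - \left(3 - 3\right) = 2 - 0 = 2 + 0 = 2$)
$M{\left(a \right)} = \frac{1}{2 + a}$ ($M{\left(a \right)} = \frac{1}{a + 2} = \frac{1}{2 + a}$)
$\left(M{\left(-1 \right)} + 1\right) \left(-31\right) \left(-29\right) \left(-37\right) = \left(\frac{1}{2 - 1} + 1\right) \left(-31\right) \left(-29\right) \left(-37\right) = \left(1^{-1} + 1\right) 899 \left(-37\right) = \left(1 + 1\right) \left(-33263\right) = 2 \left(-33263\right) = -66526$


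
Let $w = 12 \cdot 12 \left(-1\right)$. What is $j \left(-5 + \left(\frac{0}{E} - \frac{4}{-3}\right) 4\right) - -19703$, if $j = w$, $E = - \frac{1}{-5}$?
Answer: $19655$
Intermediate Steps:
$E = \frac{1}{5}$ ($E = \left(-1\right) \left(- \frac{1}{5}\right) = \frac{1}{5} \approx 0.2$)
$w = -144$ ($w = 144 \left(-1\right) = -144$)
$j = -144$
$j \left(-5 + \left(\frac{0}{E} - \frac{4}{-3}\right) 4\right) - -19703 = - 144 \left(-5 + \left(0 \frac{1}{\frac{1}{5}} - \frac{4}{-3}\right) 4\right) - -19703 = - 144 \left(-5 + \left(0 \cdot 5 - - \frac{4}{3}\right) 4\right) + 19703 = - 144 \left(-5 + \left(0 + \frac{4}{3}\right) 4\right) + 19703 = - 144 \left(-5 + \frac{4}{3} \cdot 4\right) + 19703 = - 144 \left(-5 + \frac{16}{3}\right) + 19703 = \left(-144\right) \frac{1}{3} + 19703 = -48 + 19703 = 19655$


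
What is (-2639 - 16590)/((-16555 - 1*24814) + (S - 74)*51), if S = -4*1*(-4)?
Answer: 19229/44327 ≈ 0.43380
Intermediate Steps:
S = 16 (S = -4*(-4) = 16)
(-2639 - 16590)/((-16555 - 1*24814) + (S - 74)*51) = (-2639 - 16590)/((-16555 - 1*24814) + (16 - 74)*51) = -19229/((-16555 - 24814) - 58*51) = -19229/(-41369 - 2958) = -19229/(-44327) = -19229*(-1/44327) = 19229/44327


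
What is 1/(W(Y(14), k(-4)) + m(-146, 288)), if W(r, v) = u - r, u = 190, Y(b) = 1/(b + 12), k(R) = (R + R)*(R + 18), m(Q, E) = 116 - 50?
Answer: 26/6655 ≈ 0.0039068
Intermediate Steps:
m(Q, E) = 66
k(R) = 2*R*(18 + R) (k(R) = (2*R)*(18 + R) = 2*R*(18 + R))
Y(b) = 1/(12 + b)
W(r, v) = 190 - r
1/(W(Y(14), k(-4)) + m(-146, 288)) = 1/((190 - 1/(12 + 14)) + 66) = 1/((190 - 1/26) + 66) = 1/(4939/26 + 66) = 1/(6655/26) = 26/6655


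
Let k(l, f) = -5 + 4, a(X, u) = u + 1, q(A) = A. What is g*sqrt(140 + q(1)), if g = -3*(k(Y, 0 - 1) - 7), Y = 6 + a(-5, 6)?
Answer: 24*sqrt(141) ≈ 284.98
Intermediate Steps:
a(X, u) = 1 + u
Y = 13 (Y = 6 + (1 + 6) = 6 + 7 = 13)
k(l, f) = -1
g = 24 (g = -3*(-1 - 7) = -3*(-8) = 24)
g*sqrt(140 + q(1)) = 24*sqrt(140 + 1) = 24*sqrt(141)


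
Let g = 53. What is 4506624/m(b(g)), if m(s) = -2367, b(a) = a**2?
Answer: -500736/263 ≈ -1903.9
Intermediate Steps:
4506624/m(b(g)) = 4506624/(-2367) = 4506624*(-1/2367) = -500736/263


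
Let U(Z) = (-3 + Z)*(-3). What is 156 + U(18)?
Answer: 111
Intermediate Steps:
U(Z) = 9 - 3*Z
156 + U(18) = 156 + (9 - 3*18) = 156 + (9 - 54) = 156 - 45 = 111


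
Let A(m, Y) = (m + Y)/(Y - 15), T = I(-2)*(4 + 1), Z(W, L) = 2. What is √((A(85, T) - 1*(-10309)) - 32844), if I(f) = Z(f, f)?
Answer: 3*I*√2506 ≈ 150.18*I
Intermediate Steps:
I(f) = 2
T = 10 (T = 2*(4 + 1) = 2*5 = 10)
A(m, Y) = (Y + m)/(-15 + Y)
√((A(85, T) - 1*(-10309)) - 32844) = √(((10 + 85)/(-15 + 10) - 1*(-10309)) - 32844) = √((95/(-5) + 10309) - 32844) = √((-⅕*95 + 10309) - 32844) = √((-19 + 10309) - 32844) = √(10290 - 32844) = √(-22554) = 3*I*√2506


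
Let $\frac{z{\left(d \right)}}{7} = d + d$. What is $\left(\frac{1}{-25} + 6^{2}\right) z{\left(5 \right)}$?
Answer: $\frac{12586}{5} \approx 2517.2$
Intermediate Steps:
$z{\left(d \right)} = 14 d$ ($z{\left(d \right)} = 7 \left(d + d\right) = 7 \cdot 2 d = 14 d$)
$\left(\frac{1}{-25} + 6^{2}\right) z{\left(5 \right)} = \left(\frac{1}{-25} + 6^{2}\right) 14 \cdot 5 = \left(- \frac{1}{25} + 36\right) 70 = \frac{899}{25} \cdot 70 = \frac{12586}{5}$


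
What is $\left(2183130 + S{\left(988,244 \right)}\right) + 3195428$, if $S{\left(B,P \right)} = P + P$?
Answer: $5379046$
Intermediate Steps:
$S{\left(B,P \right)} = 2 P$
$\left(2183130 + S{\left(988,244 \right)}\right) + 3195428 = \left(2183130 + 2 \cdot 244\right) + 3195428 = \left(2183130 + 488\right) + 3195428 = 2183618 + 3195428 = 5379046$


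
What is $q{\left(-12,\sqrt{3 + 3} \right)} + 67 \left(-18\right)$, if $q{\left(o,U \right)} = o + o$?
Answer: $-1230$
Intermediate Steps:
$q{\left(o,U \right)} = 2 o$
$q{\left(-12,\sqrt{3 + 3} \right)} + 67 \left(-18\right) = 2 \left(-12\right) + 67 \left(-18\right) = -24 - 1206 = -1230$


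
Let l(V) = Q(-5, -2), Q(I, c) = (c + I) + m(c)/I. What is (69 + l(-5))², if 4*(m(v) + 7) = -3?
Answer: 1615441/400 ≈ 4038.6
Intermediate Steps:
m(v) = -31/4 (m(v) = -7 + (¼)*(-3) = -7 - ¾ = -31/4)
Q(I, c) = I + c - 31/(4*I) (Q(I, c) = (c + I) - 31/4/I = (I + c) - 31/(4*I) = I + c - 31/(4*I))
l(V) = -109/20 (l(V) = -5 - 2 - 31/4/(-5) = -5 - 2 - 31/4*(-⅕) = -5 - 2 + 31/20 = -109/20)
(69 + l(-5))² = (69 - 109/20)² = (1271/20)² = 1615441/400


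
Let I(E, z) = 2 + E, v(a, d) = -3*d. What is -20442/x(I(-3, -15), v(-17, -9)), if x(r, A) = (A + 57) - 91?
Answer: 20442/7 ≈ 2920.3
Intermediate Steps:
x(r, A) = -34 + A (x(r, A) = (57 + A) - 91 = -34 + A)
-20442/x(I(-3, -15), v(-17, -9)) = -20442/(-34 - 3*(-9)) = -20442/(-34 + 27) = -20442/(-7) = -20442*(-⅐) = 20442/7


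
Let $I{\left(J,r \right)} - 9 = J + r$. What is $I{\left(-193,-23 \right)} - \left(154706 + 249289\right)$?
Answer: $-404202$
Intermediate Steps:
$I{\left(J,r \right)} = 9 + J + r$ ($I{\left(J,r \right)} = 9 + \left(J + r\right) = 9 + J + r$)
$I{\left(-193,-23 \right)} - \left(154706 + 249289\right) = \left(9 - 193 - 23\right) - \left(154706 + 249289\right) = -207 - 403995 = -404202$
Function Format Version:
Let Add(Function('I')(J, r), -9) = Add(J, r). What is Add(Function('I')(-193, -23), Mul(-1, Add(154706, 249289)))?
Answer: -404202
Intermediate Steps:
Function('I')(J, r) = Add(9, J, r) (Function('I')(J, r) = Add(9, Add(J, r)) = Add(9, J, r))
Add(Function('I')(-193, -23), Mul(-1, Add(154706, 249289))) = Add(Add(9, -193, -23), Mul(-1, Add(154706, 249289))) = Add(-207, Mul(-1, 403995)) = Add(-207, -403995) = -404202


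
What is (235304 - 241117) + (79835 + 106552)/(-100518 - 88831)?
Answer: -1100872124/189349 ≈ -5814.0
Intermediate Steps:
(235304 - 241117) + (79835 + 106552)/(-100518 - 88831) = -5813 + 186387/(-189349) = -5813 + 186387*(-1/189349) = -5813 - 186387/189349 = -1100872124/189349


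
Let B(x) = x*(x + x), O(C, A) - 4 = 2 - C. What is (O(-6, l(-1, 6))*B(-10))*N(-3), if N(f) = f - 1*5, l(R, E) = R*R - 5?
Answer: -19200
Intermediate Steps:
l(R, E) = -5 + R**2 (l(R, E) = R**2 - 5 = -5 + R**2)
N(f) = -5 + f (N(f) = f - 5 = -5 + f)
O(C, A) = 6 - C (O(C, A) = 4 + (2 - C) = 6 - C)
B(x) = 2*x**2 (B(x) = x*(2*x) = 2*x**2)
(O(-6, l(-1, 6))*B(-10))*N(-3) = ((6 - 1*(-6))*(2*(-10)**2))*(-5 - 3) = ((6 + 6)*(2*100))*(-8) = (12*200)*(-8) = 2400*(-8) = -19200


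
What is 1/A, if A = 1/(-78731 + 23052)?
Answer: -55679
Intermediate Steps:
A = -1/55679 (A = 1/(-55679) = -1/55679 ≈ -1.7960e-5)
1/A = 1/(-1/55679) = -55679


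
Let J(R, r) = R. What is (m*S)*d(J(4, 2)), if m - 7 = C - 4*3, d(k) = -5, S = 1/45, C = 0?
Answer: 5/9 ≈ 0.55556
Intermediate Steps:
S = 1/45 ≈ 0.022222
m = -5 (m = 7 + (0 - 4*3) = 7 + (0 - 12) = 7 - 12 = -5)
(m*S)*d(J(4, 2)) = -5*1/45*(-5) = -1/9*(-5) = 5/9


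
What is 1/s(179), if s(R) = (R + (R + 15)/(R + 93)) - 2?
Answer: 136/24169 ≈ 0.0056270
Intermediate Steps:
s(R) = -2 + R + (15 + R)/(93 + R) (s(R) = (R + (15 + R)/(93 + R)) - 2 = -2 + R + (15 + R)/(93 + R))
1/s(179) = 1/((-171 + 179² + 92*179)/(93 + 179)) = 1/((-171 + 32041 + 16468)/272) = 1/((1/272)*48338) = 1/(24169/136) = 136/24169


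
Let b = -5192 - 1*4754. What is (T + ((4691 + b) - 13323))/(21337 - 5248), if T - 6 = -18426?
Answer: -36998/16089 ≈ -2.2996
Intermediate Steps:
T = -18420 (T = 6 - 18426 = -18420)
b = -9946 (b = -5192 - 4754 = -9946)
(T + ((4691 + b) - 13323))/(21337 - 5248) = (-18420 + ((4691 - 9946) - 13323))/(21337 - 5248) = (-18420 + (-5255 - 13323))/16089 = (-18420 - 18578)*(1/16089) = -36998*1/16089 = -36998/16089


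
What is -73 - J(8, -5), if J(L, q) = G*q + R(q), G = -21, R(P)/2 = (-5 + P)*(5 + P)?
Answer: -178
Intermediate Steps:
R(P) = 2*(-5 + P)*(5 + P) (R(P) = 2*((-5 + P)*(5 + P)) = 2*(-5 + P)*(5 + P))
J(L, q) = -50 - 21*q + 2*q² (J(L, q) = -21*q + (-50 + 2*q²) = -50 - 21*q + 2*q²)
-73 - J(8, -5) = -73 - (-50 - 21*(-5) + 2*(-5)²) = -73 - (-50 + 105 + 2*25) = -73 - (-50 + 105 + 50) = -73 - 1*105 = -73 - 105 = -178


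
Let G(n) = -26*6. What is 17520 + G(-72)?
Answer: 17364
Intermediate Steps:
G(n) = -156
17520 + G(-72) = 17520 - 156 = 17364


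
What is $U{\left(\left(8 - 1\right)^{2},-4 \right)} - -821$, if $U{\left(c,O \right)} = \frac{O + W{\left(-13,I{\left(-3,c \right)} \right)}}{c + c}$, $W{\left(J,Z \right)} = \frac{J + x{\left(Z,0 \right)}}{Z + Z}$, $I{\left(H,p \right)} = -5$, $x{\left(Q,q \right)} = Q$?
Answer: $\frac{402279}{490} \approx 820.98$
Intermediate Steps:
$W{\left(J,Z \right)} = \frac{J + Z}{2 Z}$ ($W{\left(J,Z \right)} = \frac{J + Z}{Z + Z} = \frac{J + Z}{2 Z}$)
$U{\left(c,O \right)} = \frac{\frac{9}{5} + O}{2 c}$ ($U{\left(c,O \right)} = \frac{O + \frac{-13 - 5}{2 \left(-5\right)}}{c + c} = \frac{O + \frac{1}{2} \left(- \frac{1}{5}\right) \left(-18\right)}{2 c} = \left(O + \frac{9}{5}\right) \frac{1}{2 c} = \left(\frac{9}{5} + O\right) \frac{1}{2 c} = \frac{\frac{9}{5} + O}{2 c}$)
$U{\left(\left(8 - 1\right)^{2},-4 \right)} - -821 = \frac{9 + 5 \left(-4\right)}{10 \left(8 - 1\right)^{2}} - -821 = \frac{9 - 20}{10 \cdot 7^{2}} + 821 = \frac{1}{10} \cdot \frac{1}{49} \left(-11\right) + 821 = - \frac{11}{490} + 821 = \frac{402279}{490}$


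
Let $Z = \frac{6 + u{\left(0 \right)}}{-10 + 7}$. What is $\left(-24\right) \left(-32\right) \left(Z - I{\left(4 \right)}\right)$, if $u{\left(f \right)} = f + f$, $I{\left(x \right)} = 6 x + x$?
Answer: $-23040$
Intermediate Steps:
$I{\left(x \right)} = 7 x$
$u{\left(f \right)} = 2 f$
$Z = -2$ ($Z = \frac{6 + 2 \cdot 0}{-10 + 7} = \frac{6 + 0}{-3} = 6 \left(- \frac{1}{3}\right) = -2$)
$\left(-24\right) \left(-32\right) \left(Z - I{\left(4 \right)}\right) = \left(-24\right) \left(-32\right) \left(-2 - 7 \cdot 4\right) = 768 \left(-2 - 28\right) = 768 \left(-30\right) = -23040$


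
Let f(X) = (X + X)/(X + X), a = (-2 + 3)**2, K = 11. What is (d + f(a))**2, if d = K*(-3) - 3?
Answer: 1225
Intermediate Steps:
a = 1 (a = 1**2 = 1)
f(X) = 1 (f(X) = (2*X)/((2*X)) = (2*X)*(1/(2*X)) = 1)
d = -36 (d = 11*(-3) - 3 = -33 - 3 = -36)
(d + f(a))**2 = (-36 + 1)**2 = (-35)**2 = 1225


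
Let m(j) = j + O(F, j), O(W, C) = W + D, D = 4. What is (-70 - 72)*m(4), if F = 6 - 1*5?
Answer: -1278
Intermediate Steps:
F = 1 (F = 6 - 5 = 1)
O(W, C) = 4 + W (O(W, C) = W + 4 = 4 + W)
m(j) = 5 + j (m(j) = j + (4 + 1) = j + 5 = 5 + j)
(-70 - 72)*m(4) = (-70 - 72)*(5 + 4) = -142*9 = -1278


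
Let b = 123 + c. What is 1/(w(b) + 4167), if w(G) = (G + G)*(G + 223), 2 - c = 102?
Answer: 1/15483 ≈ 6.4587e-5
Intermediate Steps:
c = -100 (c = 2 - 1*102 = 2 - 102 = -100)
b = 23 (b = 123 - 100 = 23)
w(G) = 2*G*(223 + G) (w(G) = (2*G)*(223 + G) = 2*G*(223 + G))
1/(w(b) + 4167) = 1/(2*23*(223 + 23) + 4167) = 1/(2*23*246 + 4167) = 1/(11316 + 4167) = 1/15483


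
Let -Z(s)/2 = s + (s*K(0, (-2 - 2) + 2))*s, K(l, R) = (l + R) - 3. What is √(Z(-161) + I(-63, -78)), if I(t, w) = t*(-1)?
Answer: √259595 ≈ 509.50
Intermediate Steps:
I(t, w) = -t
K(l, R) = -3 + R + l (K(l, R) = (R + l) - 3 = -3 + R + l)
Z(s) = -2*s + 10*s² (Z(s) = -2*(s + (s*(-3 + ((-2 - 2) + 2) + 0))*s) = -2*(s + (s*(-3 + (-4 + 2) + 0))*s) = -2*(s + (s*(-3 - 2 + 0))*s) = -2*(s + (s*(-5))*s) = -2*(s + (-5*s)*s) = -2*(s - 5*s²) = -2*s + 10*s²)
√(Z(-161) + I(-63, -78)) = √(2*(-161)*(-1 + 5*(-161)) - 1*(-63)) = √(2*(-161)*(-1 - 805) + 63) = √(2*(-161)*(-806) + 63) = √(259532 + 63) = √259595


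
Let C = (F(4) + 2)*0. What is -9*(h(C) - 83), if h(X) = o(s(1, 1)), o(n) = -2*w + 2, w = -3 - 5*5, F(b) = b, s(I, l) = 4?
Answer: 225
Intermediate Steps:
C = 0 (C = (4 + 2)*0 = 6*0 = 0)
w = -28 (w = -3 - 25 = -28)
o(n) = 58 (o(n) = -2*(-28) + 2 = 56 + 2 = 58)
h(X) = 58
-9*(h(C) - 83) = -9*(58 - 83) = -9*(-25) = 225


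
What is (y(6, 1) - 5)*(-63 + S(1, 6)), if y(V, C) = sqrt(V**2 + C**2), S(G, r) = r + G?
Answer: 280 - 56*sqrt(37) ≈ -60.635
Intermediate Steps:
S(G, r) = G + r
y(V, C) = sqrt(C**2 + V**2)
(y(6, 1) - 5)*(-63 + S(1, 6)) = (sqrt(1**2 + 6**2) - 5)*(-63 + (1 + 6)) = (sqrt(1 + 36) - 5)*(-63 + 7) = (sqrt(37) - 5)*(-56) = (-5 + sqrt(37))*(-56) = 280 - 56*sqrt(37)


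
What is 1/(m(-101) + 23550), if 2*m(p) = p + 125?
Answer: 1/23562 ≈ 4.2441e-5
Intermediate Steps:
m(p) = 125/2 + p/2 (m(p) = (p + 125)/2 = (125 + p)/2 = 125/2 + p/2)
1/(m(-101) + 23550) = 1/((125/2 + (½)*(-101)) + 23550) = 1/((125/2 - 101/2) + 23550) = 1/(12 + 23550) = 1/23562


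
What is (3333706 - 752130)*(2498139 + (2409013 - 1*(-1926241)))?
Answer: 17640923367368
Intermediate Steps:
(3333706 - 752130)*(2498139 + (2409013 - 1*(-1926241))) = 2581576*(2498139 + (2409013 + 1926241)) = 2581576*(2498139 + 4335254) = 2581576*6833393 = 17640923367368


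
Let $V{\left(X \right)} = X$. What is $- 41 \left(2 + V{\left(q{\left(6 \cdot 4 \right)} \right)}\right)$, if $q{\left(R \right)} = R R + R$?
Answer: $-24682$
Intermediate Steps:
$q{\left(R \right)} = R + R^{2}$ ($q{\left(R \right)} = R^{2} + R = R + R^{2}$)
$- 41 \left(2 + V{\left(q{\left(6 \cdot 4 \right)} \right)}\right) = - 41 \left(2 + 6 \cdot 4 \left(1 + 6 \cdot 4\right)\right) = - 41 \left(2 + 24 \left(1 + 24\right)\right) = - 41 \left(2 + 24 \cdot 25\right) = - 41 \left(2 + 600\right) = \left(-41\right) 602 = -24682$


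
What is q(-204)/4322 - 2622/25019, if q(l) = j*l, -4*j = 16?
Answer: 4541610/54066059 ≈ 0.084001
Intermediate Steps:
j = -4 (j = -1/4*16 = -4)
q(l) = -4*l
q(-204)/4322 - 2622/25019 = -4*(-204)/4322 - 2622/25019 = 816*(1/4322) - 2622*1/25019 = 408/2161 - 2622/25019 = 4541610/54066059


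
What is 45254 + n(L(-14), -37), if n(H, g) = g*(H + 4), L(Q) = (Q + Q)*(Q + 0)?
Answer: 30602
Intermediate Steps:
L(Q) = 2*Q² (L(Q) = (2*Q)*Q = 2*Q²)
n(H, g) = g*(4 + H)
45254 + n(L(-14), -37) = 45254 - 37*(4 + 2*(-14)²) = 45254 - 37*(4 + 2*196) = 45254 - 37*(4 + 392) = 45254 - 37*396 = 45254 - 14652 = 30602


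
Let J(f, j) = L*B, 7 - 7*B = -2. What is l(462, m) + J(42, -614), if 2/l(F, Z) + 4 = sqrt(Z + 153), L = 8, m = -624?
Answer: 35008/3409 - 2*I*sqrt(471)/487 ≈ 10.269 - 0.089127*I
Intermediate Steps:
B = 9/7 (B = 1 - 1/7*(-2) = 1 + 2/7 = 9/7 ≈ 1.2857)
J(f, j) = 72/7 (J(f, j) = 8*(9/7) = 72/7)
l(F, Z) = 2/(-4 + sqrt(153 + Z)) (l(F, Z) = 2/(-4 + sqrt(Z + 153)) = 2/(-4 + sqrt(153 + Z)))
l(462, m) + J(42, -614) = 2/(-4 + sqrt(153 - 624)) + 72/7 = 2/(-4 + sqrt(-471)) + 72/7 = 2/(-4 + I*sqrt(471)) + 72/7 = 72/7 + 2/(-4 + I*sqrt(471))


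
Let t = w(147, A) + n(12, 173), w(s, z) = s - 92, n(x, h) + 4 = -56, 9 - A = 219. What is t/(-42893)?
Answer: 5/42893 ≈ 0.00011657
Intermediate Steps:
A = -210 (A = 9 - 1*219 = 9 - 219 = -210)
n(x, h) = -60 (n(x, h) = -4 - 56 = -60)
w(s, z) = -92 + s
t = -5 (t = (-92 + 147) - 60 = 55 - 60 = -5)
t/(-42893) = -5/(-42893) = -5*(-1/42893) = 5/42893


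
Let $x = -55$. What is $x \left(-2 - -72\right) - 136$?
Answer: $-3986$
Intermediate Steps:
$x \left(-2 - -72\right) - 136 = - 55 \left(-2 - -72\right) - 136 = - 55 \left(-2 + 72\right) - 136 = \left(-55\right) 70 - 136 = -3850 - 136 = -3986$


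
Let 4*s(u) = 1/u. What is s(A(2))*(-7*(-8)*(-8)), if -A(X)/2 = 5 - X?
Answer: 56/3 ≈ 18.667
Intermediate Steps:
A(X) = -10 + 2*X (A(X) = -2*(5 - X) = -10 + 2*X)
s(u) = 1/(4*u)
s(A(2))*(-7*(-8)*(-8)) = (1/(4*(-10 + 2*2)))*(-7*(-8)*(-8)) = (1/(4*(-10 + 4)))*(56*(-8)) = ((¼)/(-6))*(-448) = ((¼)*(-⅙))*(-448) = -1/24*(-448) = 56/3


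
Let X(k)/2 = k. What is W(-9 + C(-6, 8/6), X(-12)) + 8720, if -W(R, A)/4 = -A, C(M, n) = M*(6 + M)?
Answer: 8624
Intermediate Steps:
X(k) = 2*k
W(R, A) = 4*A (W(R, A) = -(-4)*A = 4*A)
W(-9 + C(-6, 8/6), X(-12)) + 8720 = 4*(2*(-12)) + 8720 = 4*(-24) + 8720 = -96 + 8720 = 8624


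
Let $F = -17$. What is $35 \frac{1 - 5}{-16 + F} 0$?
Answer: $0$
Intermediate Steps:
$35 \frac{1 - 5}{-16 + F} 0 = 35 \frac{1 - 5}{-16 - 17} \cdot 0 = 35 \left(- \frac{4}{-33}\right) 0 = 35 \left(\left(-4\right) \left(- \frac{1}{33}\right)\right) 0 = 35 \cdot \frac{4}{33} \cdot 0 = \frac{140}{33} \cdot 0 = 0$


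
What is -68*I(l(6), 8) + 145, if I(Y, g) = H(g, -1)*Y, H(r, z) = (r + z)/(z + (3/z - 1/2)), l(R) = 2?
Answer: 3209/9 ≈ 356.56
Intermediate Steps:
H(r, z) = (r + z)/(-1/2 + z + 3/z) (H(r, z) = (r + z)/(z + (3/z - 1*1/2)) = (r + z)/(z + (3/z - 1/2)) = (r + z)/(z + (-1/2 + 3/z)) = (r + z)/(-1/2 + z + 3/z))
I(Y, g) = Y*(2/9 - 2*g/9) (I(Y, g) = (2*(-1)*(g - 1)/(6 - 1*(-1) + 2*(-1)**2))*Y = (2*(-1)*(-1 + g)/(6 + 1 + 2*1))*Y = (2*(-1)*(-1 + g)/(6 + 1 + 2))*Y = (2*(-1)*(-1 + g)/9)*Y = (2*(-1)*(1/9)*(-1 + g))*Y = (2/9 - 2*g/9)*Y = Y*(2/9 - 2*g/9))
-68*I(l(6), 8) + 145 = -136*2*(1 - 1*8)/9 + 145 = -136*2*(1 - 8)/9 + 145 = -136*2*(-7)/9 + 145 = -68*(-28/9) + 145 = 1904/9 + 145 = 3209/9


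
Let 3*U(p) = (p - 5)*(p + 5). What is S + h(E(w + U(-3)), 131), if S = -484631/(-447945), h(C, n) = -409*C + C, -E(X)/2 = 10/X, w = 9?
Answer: 10971024541/4927395 ≈ 2226.5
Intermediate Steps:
U(p) = (-5 + p)*(5 + p)/3 (U(p) = ((p - 5)*(p + 5))/3 = ((-5 + p)*(5 + p))/3 = (-5 + p)*(5 + p)/3)
E(X) = -20/X
h(C, n) = -408*C
S = 484631/447945 (S = -484631*(-1/447945) = 484631/447945 ≈ 1.0819)
S + h(E(w + U(-3)), 131) = 484631/447945 - (-8160)/(9 + (-25/3 + (⅓)*(-3)²)) = 484631/447945 - (-8160)/(9 + (-25/3 + (⅓)*9)) = 484631/447945 - (-8160)/(9 + (-25/3 + 3)) = 484631/447945 - (-8160)/(9 - 16/3) = 484631/447945 - (-8160)/11/3 = 484631/447945 - (-8160)*3/11 = 484631/447945 - 408*(-60/11) = 484631/447945 + 24480/11 = 10971024541/4927395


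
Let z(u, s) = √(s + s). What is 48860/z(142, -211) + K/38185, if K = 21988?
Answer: 21988/38185 - 24430*I*√422/211 ≈ 0.57583 - 2378.5*I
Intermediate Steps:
z(u, s) = √2*√s (z(u, s) = √(2*s) = √2*√s)
48860/z(142, -211) + K/38185 = 48860/((√2*√(-211))) + 21988/38185 = 48860/((√2*(I*√211))) + 21988*(1/38185) = 48860/((I*√422)) + 21988/38185 = 48860*(-I*√422/422) + 21988/38185 = -24430*I*√422/211 + 21988/38185 = 21988/38185 - 24430*I*√422/211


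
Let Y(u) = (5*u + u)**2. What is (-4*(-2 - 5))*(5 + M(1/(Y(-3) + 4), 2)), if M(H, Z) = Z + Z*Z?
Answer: 308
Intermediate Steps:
Y(u) = 36*u**2 (Y(u) = (6*u)**2 = 36*u**2)
M(H, Z) = Z + Z**2
(-4*(-2 - 5))*(5 + M(1/(Y(-3) + 4), 2)) = (-4*(-2 - 5))*(5 + 2*(1 + 2)) = (-4*(-7))*(5 + 2*3) = 28*(5 + 6) = 28*11 = 308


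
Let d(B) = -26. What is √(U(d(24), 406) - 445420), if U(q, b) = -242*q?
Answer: 6*I*√12198 ≈ 662.67*I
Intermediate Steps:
√(U(d(24), 406) - 445420) = √(-242*(-26) - 445420) = √(6292 - 445420) = √(-439128) = 6*I*√12198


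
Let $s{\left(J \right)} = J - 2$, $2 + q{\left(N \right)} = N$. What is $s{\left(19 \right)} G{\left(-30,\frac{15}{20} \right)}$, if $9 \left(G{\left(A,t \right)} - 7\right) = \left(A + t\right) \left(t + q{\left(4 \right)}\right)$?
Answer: $- \frac{527}{16} \approx -32.938$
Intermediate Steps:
$q{\left(N \right)} = -2 + N$
$G{\left(A,t \right)} = 7 + \frac{\left(2 + t\right) \left(A + t\right)}{9}$ ($G{\left(A,t \right)} = 7 + \frac{\left(A + t\right) \left(t + \left(-2 + 4\right)\right)}{9} = 7 + \frac{\left(A + t\right) \left(t + 2\right)}{9} = 7 + \frac{\left(A + t\right) \left(2 + t\right)}{9} = 7 + \frac{\left(2 + t\right) \left(A + t\right)}{9}$)
$s{\left(J \right)} = -2 + J$
$s{\left(19 \right)} G{\left(-30,\frac{15}{20} \right)} = \left(-2 + 19\right) \left(7 + \frac{\left(\frac{15}{20}\right)^{2}}{9} + \frac{2}{9} \left(-30\right) + \frac{2 \cdot \frac{15}{20}}{9} + \frac{1}{9} \left(-30\right) \frac{15}{20}\right) = 17 \left(7 + \frac{\left(15 \cdot \frac{1}{20}\right)^{2}}{9} - \frac{20}{3} + \frac{2 \cdot 15 \cdot \frac{1}{20}}{9} + \frac{1}{9} \left(-30\right) 15 \cdot \frac{1}{20}\right) = 17 \left(7 + \frac{\left(\frac{3}{4}\right)^{2}}{9} - \frac{20}{3} + \frac{2}{9} \cdot \frac{3}{4} + \frac{1}{9} \left(-30\right) \frac{3}{4}\right) = 17 \left(7 + \frac{1}{9} \cdot \frac{9}{16} - \frac{20}{3} + \frac{1}{6} - \frac{5}{2}\right) = 17 \left(7 + \frac{1}{16} - \frac{20}{3} + \frac{1}{6} - \frac{5}{2}\right) = 17 \left(- \frac{31}{16}\right) = - \frac{527}{16}$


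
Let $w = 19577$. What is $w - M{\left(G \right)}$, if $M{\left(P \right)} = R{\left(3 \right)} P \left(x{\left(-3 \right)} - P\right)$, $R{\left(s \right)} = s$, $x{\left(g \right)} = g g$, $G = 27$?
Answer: $21035$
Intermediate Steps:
$x{\left(g \right)} = g^{2}$
$M{\left(P \right)} = 3 P \left(9 - P\right)$ ($M{\left(P \right)} = 3 P \left(\left(-3\right)^{2} - P\right) = 3 P \left(9 - P\right)$)
$w - M{\left(G \right)} = 19577 - 3 \cdot 27 \left(9 - 27\right) = 19577 - 3 \cdot 27 \left(-18\right) = 19577 - -1458 = 19577 + 1458 = 21035$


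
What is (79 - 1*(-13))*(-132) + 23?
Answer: -12121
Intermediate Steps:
(79 - 1*(-13))*(-132) + 23 = (79 + 13)*(-132) + 23 = 92*(-132) + 23 = -12144 + 23 = -12121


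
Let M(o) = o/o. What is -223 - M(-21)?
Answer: -224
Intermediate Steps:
M(o) = 1
-223 - M(-21) = -223 - 1*1 = -223 - 1 = -224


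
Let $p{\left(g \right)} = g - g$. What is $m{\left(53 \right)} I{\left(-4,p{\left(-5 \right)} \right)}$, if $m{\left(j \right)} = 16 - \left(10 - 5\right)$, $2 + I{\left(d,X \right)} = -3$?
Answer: $-55$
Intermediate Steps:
$p{\left(g \right)} = 0$
$I{\left(d,X \right)} = -5$ ($I{\left(d,X \right)} = -2 - 3 = -5$)
$m{\left(j \right)} = 11$ ($m{\left(j \right)} = 16 - 5 = 11$)
$m{\left(53 \right)} I{\left(-4,p{\left(-5 \right)} \right)} = 11 \left(-5\right) = -55$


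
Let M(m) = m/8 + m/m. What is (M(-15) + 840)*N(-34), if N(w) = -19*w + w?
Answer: 1027089/2 ≈ 5.1354e+5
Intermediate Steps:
M(m) = 1 + m/8 (M(m) = m*(1/8) + 1 = m/8 + 1 = 1 + m/8)
N(w) = -18*w
(M(-15) + 840)*N(-34) = ((1 + (1/8)*(-15)) + 840)*(-18*(-34)) = ((1 - 15/8) + 840)*612 = (-7/8 + 840)*612 = (6713/8)*612 = 1027089/2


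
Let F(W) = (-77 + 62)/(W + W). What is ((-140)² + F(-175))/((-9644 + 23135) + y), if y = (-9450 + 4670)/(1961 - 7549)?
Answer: 1916688191/1319368540 ≈ 1.4527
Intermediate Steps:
y = 1195/1397 (y = -4780/(-5588) = -4780*(-1/5588) = 1195/1397 ≈ 0.85540)
F(W) = -15/(2*W) (F(W) = -15*1/(2*W) = -15/(2*W))
((-140)² + F(-175))/((-9644 + 23135) + y) = ((-140)² - 15/2/(-175))/((-9644 + 23135) + 1195/1397) = (19600 - 15/2*(-1/175))/(13491 + 1195/1397) = (19600 + 3/70)/(18848122/1397) = (1372003/70)*(1397/18848122) = 1916688191/1319368540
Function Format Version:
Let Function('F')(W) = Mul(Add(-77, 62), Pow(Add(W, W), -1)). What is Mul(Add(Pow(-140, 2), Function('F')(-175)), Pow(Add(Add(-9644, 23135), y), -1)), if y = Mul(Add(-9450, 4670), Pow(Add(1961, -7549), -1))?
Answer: Rational(1916688191, 1319368540) ≈ 1.4527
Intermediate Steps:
y = Rational(1195, 1397) (y = Mul(-4780, Pow(-5588, -1)) = Mul(-4780, Rational(-1, 5588)) = Rational(1195, 1397) ≈ 0.85540)
Function('F')(W) = Mul(Rational(-15, 2), Pow(W, -1)) (Function('F')(W) = Mul(-15, Pow(Mul(2, W), -1)) = Mul(-15, Mul(Rational(1, 2), Pow(W, -1))) = Mul(Rational(-15, 2), Pow(W, -1)))
Mul(Add(Pow(-140, 2), Function('F')(-175)), Pow(Add(Add(-9644, 23135), y), -1)) = Mul(Add(Pow(-140, 2), Mul(Rational(-15, 2), Pow(-175, -1))), Pow(Add(Add(-9644, 23135), Rational(1195, 1397)), -1)) = Mul(Add(19600, Mul(Rational(-15, 2), Rational(-1, 175))), Pow(Add(13491, Rational(1195, 1397)), -1)) = Mul(Add(19600, Rational(3, 70)), Pow(Rational(18848122, 1397), -1)) = Mul(Rational(1372003, 70), Rational(1397, 18848122)) = Rational(1916688191, 1319368540)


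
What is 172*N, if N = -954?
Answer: -164088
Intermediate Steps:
172*N = 172*(-954) = -164088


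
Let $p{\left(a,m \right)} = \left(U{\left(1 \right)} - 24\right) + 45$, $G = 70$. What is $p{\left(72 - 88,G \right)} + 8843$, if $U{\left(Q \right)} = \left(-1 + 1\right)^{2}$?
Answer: $8864$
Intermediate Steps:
$U{\left(Q \right)} = 0$ ($U{\left(Q \right)} = 0^{2} = 0$)
$p{\left(a,m \right)} = 21$ ($p{\left(a,m \right)} = \left(0 - 24\right) + 45 = -24 + 45 = 21$)
$p{\left(72 - 88,G \right)} + 8843 = 21 + 8843 = 8864$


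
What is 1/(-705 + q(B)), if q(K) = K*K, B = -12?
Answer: -1/561 ≈ -0.0017825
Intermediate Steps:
q(K) = K²
1/(-705 + q(B)) = 1/(-705 + (-12)²) = 1/(-705 + 144) = 1/(-561) = -1/561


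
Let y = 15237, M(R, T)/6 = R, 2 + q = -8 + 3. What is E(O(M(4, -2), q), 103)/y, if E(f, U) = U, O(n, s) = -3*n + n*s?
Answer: 103/15237 ≈ 0.0067599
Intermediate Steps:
q = -7 (q = -2 + (-8 + 3) = -2 - 5 = -7)
M(R, T) = 6*R
E(O(M(4, -2), q), 103)/y = 103/15237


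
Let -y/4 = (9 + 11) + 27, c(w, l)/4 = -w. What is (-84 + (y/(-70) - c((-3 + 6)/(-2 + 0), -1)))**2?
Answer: 9339136/1225 ≈ 7623.8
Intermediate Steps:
c(w, l) = -4*w (c(w, l) = 4*(-w) = -4*w)
y = -188 (y = -4*((9 + 11) + 27) = -4*(20 + 27) = -4*47 = -188)
(-84 + (y/(-70) - c((-3 + 6)/(-2 + 0), -1)))**2 = (-84 + (-188/(-70) - (-4)*(-3 + 6)/(-2 + 0)))**2 = (-84 + (-188*(-1/70) - (-4)*3/(-2)))**2 = (-84 + (94/35 - (-4)*3*(-1/2)))**2 = (-84 + (94/35 - (-4)*(-3)/2))**2 = (-84 + (94/35 - 1*6))**2 = (-84 + (94/35 - 6))**2 = (-84 - 116/35)**2 = (-3056/35)**2 = 9339136/1225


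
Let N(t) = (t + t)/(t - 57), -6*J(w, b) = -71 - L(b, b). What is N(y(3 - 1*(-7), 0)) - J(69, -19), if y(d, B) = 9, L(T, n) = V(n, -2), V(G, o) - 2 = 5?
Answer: -107/8 ≈ -13.375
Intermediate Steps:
V(G, o) = 7 (V(G, o) = 2 + 5 = 7)
L(T, n) = 7
J(w, b) = 13 (J(w, b) = -(-71 - 1*7)/6 = -(-71 - 7)/6 = -⅙*(-78) = 13)
N(t) = 2*t/(-57 + t) (N(t) = (2*t)/(-57 + t) = 2*t/(-57 + t))
N(y(3 - 1*(-7), 0)) - J(69, -19) = 2*9/(-57 + 9) - 1*13 = 2*9/(-48) - 13 = 2*9*(-1/48) - 13 = -3/8 - 13 = -107/8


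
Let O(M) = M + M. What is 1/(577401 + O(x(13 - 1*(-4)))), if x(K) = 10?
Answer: 1/577421 ≈ 1.7318e-6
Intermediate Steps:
O(M) = 2*M
1/(577401 + O(x(13 - 1*(-4)))) = 1/(577401 + 2*10) = 1/(577401 + 20) = 1/577421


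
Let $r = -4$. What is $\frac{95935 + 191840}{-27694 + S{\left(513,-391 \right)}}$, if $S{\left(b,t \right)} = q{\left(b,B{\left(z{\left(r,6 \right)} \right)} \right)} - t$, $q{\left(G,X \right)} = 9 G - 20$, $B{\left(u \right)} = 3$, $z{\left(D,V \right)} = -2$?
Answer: $- \frac{287775}{22706} \approx -12.674$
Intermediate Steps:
$q{\left(G,X \right)} = -20 + 9 G$
$S{\left(b,t \right)} = -20 - t + 9 b$ ($S{\left(b,t \right)} = \left(-20 + 9 b\right) - t = -20 - t + 9 b$)
$\frac{95935 + 191840}{-27694 + S{\left(513,-391 \right)}} = \frac{95935 + 191840}{-27694 - -4988} = \frac{287775}{-27694 + \left(-20 + 391 + 4617\right)} = \frac{287775}{-27694 + 4988} = \frac{287775}{-22706} = 287775 \left(- \frac{1}{22706}\right) = - \frac{287775}{22706}$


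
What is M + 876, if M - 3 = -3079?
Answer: -2200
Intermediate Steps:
M = -3076 (M = 3 - 3079 = -3076)
M + 876 = -3076 + 876 = -2200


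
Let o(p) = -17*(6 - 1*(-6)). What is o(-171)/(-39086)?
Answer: 102/19543 ≈ 0.0052193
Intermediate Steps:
o(p) = -204 (o(p) = -17*(6 + 6) = -17*12 = -204)
o(-171)/(-39086) = -204/(-39086) = -204*(-1/39086) = 102/19543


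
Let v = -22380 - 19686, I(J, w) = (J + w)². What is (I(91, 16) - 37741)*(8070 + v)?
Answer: 893822832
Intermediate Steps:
v = -42066
(I(91, 16) - 37741)*(8070 + v) = ((91 + 16)² - 37741)*(8070 - 42066) = (107² - 37741)*(-33996) = (11449 - 37741)*(-33996) = -26292*(-33996) = 893822832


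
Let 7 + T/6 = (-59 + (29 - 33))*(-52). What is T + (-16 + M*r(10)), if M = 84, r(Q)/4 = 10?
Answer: 22958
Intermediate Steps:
r(Q) = 40 (r(Q) = 4*10 = 40)
T = 19614 (T = -42 + 6*((-59 + (29 - 33))*(-52)) = -42 + 6*((-59 - 4)*(-52)) = -42 + 6*(-63*(-52)) = -42 + 6*3276 = -42 + 19656 = 19614)
T + (-16 + M*r(10)) = 19614 + (-16 + 84*40) = 19614 + (-16 + 3360) = 19614 + 3344 = 22958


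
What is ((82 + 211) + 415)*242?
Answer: 171336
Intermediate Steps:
((82 + 211) + 415)*242 = (293 + 415)*242 = 708*242 = 171336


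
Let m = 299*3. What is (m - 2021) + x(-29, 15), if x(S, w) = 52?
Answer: -1072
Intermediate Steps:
m = 897
(m - 2021) + x(-29, 15) = (897 - 2021) + 52 = -1124 + 52 = -1072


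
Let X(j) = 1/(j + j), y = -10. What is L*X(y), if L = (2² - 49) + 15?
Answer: 3/2 ≈ 1.5000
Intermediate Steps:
L = -30 (L = (4 - 49) + 15 = -45 + 15 = -30)
X(j) = 1/(2*j)
L*X(y) = -15/(-10) = -15*(-1)/10 = -30*(-1/20) = 3/2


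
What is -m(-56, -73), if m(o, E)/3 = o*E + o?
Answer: -12096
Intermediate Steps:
m(o, E) = 3*o + 3*E*o (m(o, E) = 3*(o*E + o) = 3*(E*o + o) = 3*(o + E*o) = 3*o + 3*E*o)
-m(-56, -73) = -3*(-56)*(1 - 73) = -3*(-56)*(-72) = -1*12096 = -12096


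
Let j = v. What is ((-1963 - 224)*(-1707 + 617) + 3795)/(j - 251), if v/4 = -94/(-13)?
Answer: -31039125/2887 ≈ -10751.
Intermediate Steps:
v = 376/13 (v = 4*(-94/(-13)) = 4*(-94*(-1/13)) = 4*(94/13) = 376/13 ≈ 28.923)
j = 376/13 ≈ 28.923
((-1963 - 224)*(-1707 + 617) + 3795)/(j - 251) = ((-1963 - 224)*(-1707 + 617) + 3795)/(376/13 - 251) = (-2187*(-1090) + 3795)/(-2887/13) = (2383830 + 3795)*(-13/2887) = 2387625*(-13/2887) = -31039125/2887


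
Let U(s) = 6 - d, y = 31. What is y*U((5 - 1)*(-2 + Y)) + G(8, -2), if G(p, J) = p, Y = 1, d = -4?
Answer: 318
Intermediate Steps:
U(s) = 10 (U(s) = 6 - 1*(-4) = 6 + 4 = 10)
y*U((5 - 1)*(-2 + Y)) + G(8, -2) = 31*10 + 8 = 310 + 8 = 318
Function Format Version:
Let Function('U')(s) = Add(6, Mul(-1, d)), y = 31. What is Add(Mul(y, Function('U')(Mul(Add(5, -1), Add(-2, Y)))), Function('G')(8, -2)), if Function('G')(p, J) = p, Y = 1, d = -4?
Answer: 318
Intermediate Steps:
Function('U')(s) = 10 (Function('U')(s) = Add(6, Mul(-1, -4)) = Add(6, 4) = 10)
Add(Mul(y, Function('U')(Mul(Add(5, -1), Add(-2, Y)))), Function('G')(8, -2)) = Add(Mul(31, 10), 8) = Add(310, 8) = 318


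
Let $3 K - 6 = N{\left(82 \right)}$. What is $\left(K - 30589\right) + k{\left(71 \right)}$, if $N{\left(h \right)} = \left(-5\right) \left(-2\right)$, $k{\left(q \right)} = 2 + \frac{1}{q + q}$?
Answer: $- \frac{13027787}{426} \approx -30582.0$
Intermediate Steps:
$k{\left(q \right)} = 2 + \frac{1}{2 q}$
$N{\left(h \right)} = 10$
$K = \frac{16}{3}$ ($K = 2 + \frac{1}{3} \cdot 10 = 2 + \frac{10}{3} = \frac{16}{3} \approx 5.3333$)
$\left(K - 30589\right) + k{\left(71 \right)} = \left(\frac{16}{3} - 30589\right) + \left(2 + \frac{1}{2 \cdot 71}\right) = - \frac{91751}{3} + \left(2 + \frac{1}{2} \cdot \frac{1}{71}\right) = - \frac{91751}{3} + \left(2 + \frac{1}{142}\right) = - \frac{91751}{3} + \frac{285}{142} = - \frac{13027787}{426}$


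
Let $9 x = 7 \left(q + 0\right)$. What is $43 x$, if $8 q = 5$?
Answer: $\frac{1505}{72} \approx 20.903$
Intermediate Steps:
$q = \frac{5}{8}$ ($q = \frac{1}{8} \cdot 5 = \frac{5}{8} \approx 0.625$)
$x = \frac{35}{72}$ ($x = \frac{7 \left(\frac{5}{8} + 0\right)}{9} = \frac{7 \cdot \frac{5}{8}}{9} = \frac{1}{9} \cdot \frac{35}{8} = \frac{35}{72} \approx 0.48611$)
$43 x = 43 \cdot \frac{35}{72} = \frac{1505}{72}$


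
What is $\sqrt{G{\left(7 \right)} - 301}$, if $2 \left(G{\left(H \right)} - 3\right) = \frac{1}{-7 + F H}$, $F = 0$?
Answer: $\frac{i \sqrt{58422}}{14} \approx 17.265 i$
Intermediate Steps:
$G{\left(H \right)} = \frac{41}{14}$ ($G{\left(H \right)} = 3 + \frac{1}{2 \left(-7 + 0 H\right)} = 3 + \frac{1}{2 \left(-7 + 0\right)} = 3 + \frac{1}{2 \left(-7\right)} = 3 + \frac{1}{2} \left(- \frac{1}{7}\right) = 3 - \frac{1}{14} = \frac{41}{14}$)
$\sqrt{G{\left(7 \right)} - 301} = \sqrt{\frac{41}{14} - 301} = \sqrt{- \frac{4173}{14}} = \frac{i \sqrt{58422}}{14}$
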